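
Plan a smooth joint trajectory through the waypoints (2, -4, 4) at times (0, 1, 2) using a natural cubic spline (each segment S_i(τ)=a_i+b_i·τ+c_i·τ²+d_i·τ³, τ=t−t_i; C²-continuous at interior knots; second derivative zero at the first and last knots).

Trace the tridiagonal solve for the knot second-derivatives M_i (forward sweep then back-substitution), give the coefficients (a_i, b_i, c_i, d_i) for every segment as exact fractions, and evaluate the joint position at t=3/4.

Δ: Δ0=-6, Δ1=8
row 1: diag=4, rhs=84; c'=1/4, d'=21
back: M1=21
M: M0=0, M1=21, M2=0
seg 0: a=2, c=M0/2=0, d=(M1−M0)/(6·1)=7/2, b=Δ0−h0·(2M0+M1)/6=-19/2
seg 1: a=-4, c=M1/2=21/2, d=(M2−M1)/(6·1)=-7/2, b=Δ1−h1·(2M1+M2)/6=1
t_q=3/4 → seg 0, τ=3/4; S=2+-19/2·τ+0·τ²+7/2·τ³=-467/128

  seg 0: a=2 b=-19/2 c=0 d=7/2
  seg 1: a=-4 b=1 c=21/2 d=-7/2
S(3/4) = -467/128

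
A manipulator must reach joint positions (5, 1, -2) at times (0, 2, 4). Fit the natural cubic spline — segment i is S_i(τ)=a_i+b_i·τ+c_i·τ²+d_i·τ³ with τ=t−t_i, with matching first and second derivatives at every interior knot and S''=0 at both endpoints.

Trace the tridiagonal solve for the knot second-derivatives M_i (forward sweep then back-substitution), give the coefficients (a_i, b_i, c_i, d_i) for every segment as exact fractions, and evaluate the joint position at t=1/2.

Δ: Δ0=-2, Δ1=-3/2
row 1: diag=8, rhs=3; c'=1/4, d'=3/8
back: M1=3/8
M: M0=0, M1=3/8, M2=0
seg 0: a=5, c=M0/2=0, d=(M1−M0)/(6·2)=1/32, b=Δ0−h0·(2M0+M1)/6=-17/8
seg 1: a=1, c=M1/2=3/16, d=(M2−M1)/(6·2)=-1/32, b=Δ1−h1·(2M1+M2)/6=-7/4
t_q=1/2 → seg 0, τ=1/2; S=5+-17/8·τ+0·τ²+1/32·τ³=1009/256

  seg 0: a=5 b=-17/8 c=0 d=1/32
  seg 1: a=1 b=-7/4 c=3/16 d=-1/32
S(1/2) = 1009/256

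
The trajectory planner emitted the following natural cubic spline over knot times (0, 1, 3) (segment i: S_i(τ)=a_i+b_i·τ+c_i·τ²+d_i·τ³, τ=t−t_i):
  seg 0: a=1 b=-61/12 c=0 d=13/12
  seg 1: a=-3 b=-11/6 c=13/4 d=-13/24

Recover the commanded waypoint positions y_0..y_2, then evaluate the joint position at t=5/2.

y_0 = S_0(0) = a_0 = 1
y_1 = S_1(0) = a_1 = -3
y_2 = S_1(2) = 2
t_q=5/2 is in segment 1 (τ=3/2); S_1(τ)=-17/64

y_0=1 y_1=-3 y_2=2
S(5/2) = -17/64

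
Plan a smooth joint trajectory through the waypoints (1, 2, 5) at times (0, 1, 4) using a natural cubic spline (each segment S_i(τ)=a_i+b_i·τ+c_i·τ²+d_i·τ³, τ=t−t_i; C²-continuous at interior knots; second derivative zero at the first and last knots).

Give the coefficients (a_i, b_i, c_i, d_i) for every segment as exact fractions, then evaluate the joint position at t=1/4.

  seg 0: a=1 b=1 c=0 d=0
  seg 1: a=2 b=1 c=0 d=0
S(1/4) = 5/4

Δ: Δ0=1, Δ1=1
row 1: diag=8, rhs=0; c'=3/8, d'=0
back: M1=0
M: M0=0, M1=0, M2=0
seg 0: a=1, c=M0/2=0, d=(M1−M0)/(6·1)=0, b=Δ0−h0·(2M0+M1)/6=1
seg 1: a=2, c=M1/2=0, d=(M2−M1)/(6·3)=0, b=Δ1−h1·(2M1+M2)/6=1
t_q=1/4 → seg 0, τ=1/4; S=1+1·τ+0·τ²+0·τ³=5/4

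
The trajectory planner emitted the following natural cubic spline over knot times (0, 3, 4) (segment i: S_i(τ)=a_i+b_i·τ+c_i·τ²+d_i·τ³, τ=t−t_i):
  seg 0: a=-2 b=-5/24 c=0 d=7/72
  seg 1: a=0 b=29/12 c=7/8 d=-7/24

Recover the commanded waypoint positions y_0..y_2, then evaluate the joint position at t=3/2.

y_0=-2 y_1=0 y_2=3
S(3/2) = -127/64

y_0 = S_0(0) = a_0 = -2
y_1 = S_1(0) = a_1 = 0
y_2 = S_1(1) = 3
t_q=3/2 is in segment 0 (τ=3/2); S_0(τ)=-127/64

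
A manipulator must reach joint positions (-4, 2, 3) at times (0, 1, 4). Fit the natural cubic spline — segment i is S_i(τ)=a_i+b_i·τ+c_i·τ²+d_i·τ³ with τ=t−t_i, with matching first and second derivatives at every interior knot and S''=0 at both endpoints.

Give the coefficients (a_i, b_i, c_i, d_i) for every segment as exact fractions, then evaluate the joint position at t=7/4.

  seg 0: a=-4 b=161/24 c=0 d=-17/24
  seg 1: a=2 b=55/12 c=-17/8 d=17/72
S(7/4) = 2223/512

Δ: Δ0=6, Δ1=1/3
row 1: diag=8, rhs=-34; c'=3/8, d'=-17/4
back: M1=-17/4
M: M0=0, M1=-17/4, M2=0
seg 0: a=-4, c=M0/2=0, d=(M1−M0)/(6·1)=-17/24, b=Δ0−h0·(2M0+M1)/6=161/24
seg 1: a=2, c=M1/2=-17/8, d=(M2−M1)/(6·3)=17/72, b=Δ1−h1·(2M1+M2)/6=55/12
t_q=7/4 → seg 1, τ=3/4; S=2+55/12·τ+-17/8·τ²+17/72·τ³=2223/512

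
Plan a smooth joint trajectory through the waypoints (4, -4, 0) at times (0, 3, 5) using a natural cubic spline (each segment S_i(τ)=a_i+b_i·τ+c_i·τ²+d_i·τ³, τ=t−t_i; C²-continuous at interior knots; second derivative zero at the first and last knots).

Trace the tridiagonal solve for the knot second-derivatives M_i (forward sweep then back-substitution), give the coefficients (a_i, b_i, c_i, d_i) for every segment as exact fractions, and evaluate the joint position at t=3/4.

Δ: Δ0=-8/3, Δ1=2
row 1: diag=10, rhs=28; c'=1/5, d'=14/5
back: M1=14/5
M: M0=0, M1=14/5, M2=0
seg 0: a=4, c=M0/2=0, d=(M1−M0)/(6·3)=7/45, b=Δ0−h0·(2M0+M1)/6=-61/15
seg 1: a=-4, c=M1/2=7/5, d=(M2−M1)/(6·2)=-7/30, b=Δ1−h1·(2M1+M2)/6=2/15
t_q=3/4 → seg 0, τ=3/4; S=4+-61/15·τ+0·τ²+7/45·τ³=65/64

  seg 0: a=4 b=-61/15 c=0 d=7/45
  seg 1: a=-4 b=2/15 c=7/5 d=-7/30
S(3/4) = 65/64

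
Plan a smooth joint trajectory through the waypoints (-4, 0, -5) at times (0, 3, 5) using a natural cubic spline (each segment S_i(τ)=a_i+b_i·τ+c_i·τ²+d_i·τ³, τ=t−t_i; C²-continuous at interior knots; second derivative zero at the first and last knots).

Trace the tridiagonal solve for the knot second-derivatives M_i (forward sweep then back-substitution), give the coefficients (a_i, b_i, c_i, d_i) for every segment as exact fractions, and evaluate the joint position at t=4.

  seg 0: a=-4 b=149/60 c=0 d=-23/180
  seg 1: a=0 b=-29/30 c=-23/20 d=23/120
S(4) = -77/40

Δ: Δ0=4/3, Δ1=-5/2
row 1: diag=10, rhs=-23; c'=1/5, d'=-23/10
back: M1=-23/10
M: M0=0, M1=-23/10, M2=0
seg 0: a=-4, c=M0/2=0, d=(M1−M0)/(6·3)=-23/180, b=Δ0−h0·(2M0+M1)/6=149/60
seg 1: a=0, c=M1/2=-23/20, d=(M2−M1)/(6·2)=23/120, b=Δ1−h1·(2M1+M2)/6=-29/30
t_q=4 → seg 1, τ=1; S=0+-29/30·τ+-23/20·τ²+23/120·τ³=-77/40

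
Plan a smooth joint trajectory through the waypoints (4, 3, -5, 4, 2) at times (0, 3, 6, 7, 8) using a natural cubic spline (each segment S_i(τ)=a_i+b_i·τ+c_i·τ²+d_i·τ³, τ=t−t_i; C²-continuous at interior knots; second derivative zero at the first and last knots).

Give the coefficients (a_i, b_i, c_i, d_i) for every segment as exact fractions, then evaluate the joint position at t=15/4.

  seg 0: a=4 b=13/7 c=0 d=-46/189
  seg 1: a=3 b=-33/7 c=-46/21 d=181/189
  seg 2: a=-5 b=8 c=45/7 d=-38/7
  seg 3: a=4 b=32/7 c=-69/7 d=23/7
S(15/4) = -611/448

Δ: Δ0=-1/3, Δ1=-8/3, Δ2=9, Δ3=-2
row 1: diag=12, rhs=-14; c'=1/4, d'=-7/6
row 2: denom=8−3·1/4=29/4; d'=(70−3·-7/6)/(29/4)=294/29
row 3: denom=4−1·4/29=112/29; d'=(-66−1·294/29)/(112/29)=-138/7
back: M3=-138/7
back: M2=294/29−4/29·-138/7=90/7
back: M1=-7/6−1/4·90/7=-92/21
M: M0=0, M1=-92/21, M2=90/7, M3=-138/7, M4=0
seg 0: a=4, c=M0/2=0, d=(M1−M0)/(6·3)=-46/189, b=Δ0−h0·(2M0+M1)/6=13/7
seg 1: a=3, c=M1/2=-46/21, d=(M2−M1)/(6·3)=181/189, b=Δ1−h1·(2M1+M2)/6=-33/7
seg 2: a=-5, c=M2/2=45/7, d=(M3−M2)/(6·1)=-38/7, b=Δ2−h2·(2M2+M3)/6=8
seg 3: a=4, c=M3/2=-69/7, d=(M4−M3)/(6·1)=23/7, b=Δ3−h3·(2M3+M4)/6=32/7
t_q=15/4 → seg 1, τ=3/4; S=3+-33/7·τ+-46/21·τ²+181/189·τ³=-611/448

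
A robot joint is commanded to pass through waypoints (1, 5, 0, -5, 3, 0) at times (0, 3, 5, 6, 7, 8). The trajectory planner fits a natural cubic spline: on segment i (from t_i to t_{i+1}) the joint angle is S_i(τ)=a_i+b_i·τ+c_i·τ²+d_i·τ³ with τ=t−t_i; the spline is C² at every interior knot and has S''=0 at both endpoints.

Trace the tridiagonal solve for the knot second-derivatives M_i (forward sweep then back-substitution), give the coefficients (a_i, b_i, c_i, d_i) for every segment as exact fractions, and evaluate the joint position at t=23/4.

Δ: Δ0=4/3, Δ1=-5/2, Δ2=-5, Δ3=8, Δ4=-3
row 1: diag=10, rhs=-23; c'=1/5, d'=-23/10
row 2: denom=6−2·1/5=28/5; d'=(-15−2·-23/10)/(28/5)=-13/7
row 3: denom=4−1·5/28=107/28; d'=(78−1·-13/7)/(107/28)=2236/107
row 4: denom=4−1·28/107=400/107; d'=(-66−1·2236/107)/(400/107)=-4649/200
back: M4=-4649/200
back: M3=2236/107−28/107·-4649/200=1349/50
back: M2=-13/7−5/28·1349/50=-267/40
back: M1=-23/10−1/5·-267/40=-193/200
M: M0=0, M1=-193/200, M2=-267/40, M3=1349/50, M4=-4649/200, M5=0
seg 0: a=1, c=M0/2=0, d=(M1−M0)/(6·3)=-193/3600, b=Δ0−h0·(2M0+M1)/6=2179/1200
seg 1: a=5, c=M1/2=-193/400, d=(M2−M1)/(6·2)=-571/1200, b=Δ1−h1·(2M1+M2)/6=221/600
seg 2: a=0, c=M2/2=-267/80, d=(M3−M2)/(6·1)=6731/1200, b=Δ2−h2·(2M2+M3)/6=-4363/600
seg 3: a=-5, c=M3/2=1349/100, d=(M4−M3)/(6·1)=-2009/240, b=Δ3−h3·(2M3+M4)/6=3457/1200
seg 4: a=3, c=M4/2=-4649/400, d=(M5−M4)/(6·1)=4649/1200, b=Δ4−h4·(2M4+M5)/6=2849/600
t_q=23/4 → seg 2, τ=3/4; S=0+-4363/600·τ+-267/80·τ²+6731/1200·τ³=-127097/25600

  seg 0: a=1 b=2179/1200 c=0 d=-193/3600
  seg 1: a=5 b=221/600 c=-193/400 d=-571/1200
  seg 2: a=0 b=-4363/600 c=-267/80 d=6731/1200
  seg 3: a=-5 b=3457/1200 c=1349/100 d=-2009/240
  seg 4: a=3 b=2849/600 c=-4649/400 d=4649/1200
S(23/4) = -127097/25600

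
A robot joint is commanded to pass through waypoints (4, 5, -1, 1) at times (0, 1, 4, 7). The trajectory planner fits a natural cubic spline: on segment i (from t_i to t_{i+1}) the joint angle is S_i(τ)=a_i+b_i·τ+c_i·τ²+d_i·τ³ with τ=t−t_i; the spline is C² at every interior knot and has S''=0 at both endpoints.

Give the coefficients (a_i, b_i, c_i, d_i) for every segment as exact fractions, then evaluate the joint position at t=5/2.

  seg 0: a=4 b=131/87 c=0 d=-44/87
  seg 1: a=5 b=-1/87 c=-44/29 d=223/783
  seg 2: a=-1 b=-124/87 c=91/87 d=-91/783
S(5/2) = 587/232

Δ: Δ0=1, Δ1=-2, Δ2=2/3
row 1: diag=8, rhs=-18; c'=3/8, d'=-9/4
row 2: denom=12−3·3/8=87/8; d'=(16−3·-9/4)/(87/8)=182/87
back: M2=182/87
back: M1=-9/4−3/8·182/87=-88/29
M: M0=0, M1=-88/29, M2=182/87, M3=0
seg 0: a=4, c=M0/2=0, d=(M1−M0)/(6·1)=-44/87, b=Δ0−h0·(2M0+M1)/6=131/87
seg 1: a=5, c=M1/2=-44/29, d=(M2−M1)/(6·3)=223/783, b=Δ1−h1·(2M1+M2)/6=-1/87
seg 2: a=-1, c=M2/2=91/87, d=(M3−M2)/(6·3)=-91/783, b=Δ2−h2·(2M2+M3)/6=-124/87
t_q=5/2 → seg 1, τ=3/2; S=5+-1/87·τ+-44/29·τ²+223/783·τ³=587/232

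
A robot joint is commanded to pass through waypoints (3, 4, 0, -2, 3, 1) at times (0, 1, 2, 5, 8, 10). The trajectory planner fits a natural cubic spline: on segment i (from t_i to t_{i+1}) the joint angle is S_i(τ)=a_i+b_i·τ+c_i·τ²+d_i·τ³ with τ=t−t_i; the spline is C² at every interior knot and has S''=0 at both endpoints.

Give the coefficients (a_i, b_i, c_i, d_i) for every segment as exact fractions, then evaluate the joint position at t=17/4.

  seg 0: a=3 b=31/13 c=0 d=-18/13
  seg 1: a=4 b=-23/13 c=-54/13 d=25/13
  seg 2: a=0 b=-56/13 c=21/13 d=-47/351
  seg 3: a=-2 b=23/13 c=16/39 d=-4/27
  seg 4: a=3 b=3/13 c=-12/13 d=2/13
S(17/4) = -2529/832

Δ: Δ0=1, Δ1=-4, Δ2=-2/3, Δ3=5/3, Δ4=-1
row 1: diag=4, rhs=-30; c'=1/4, d'=-15/2
row 2: denom=8−1·1/4=31/4; d'=(20−1·-15/2)/(31/4)=110/31
row 3: denom=12−3·12/31=336/31; d'=(14−3·110/31)/(336/31)=13/42
row 4: denom=10−3·31/112=1027/112; d'=(-16−3·13/42)/(1027/112)=-24/13
back: M4=-24/13
back: M3=13/42−31/112·-24/13=32/39
back: M2=110/31−12/31·32/39=42/13
back: M1=-15/2−1/4·42/13=-108/13
M: M0=0, M1=-108/13, M2=42/13, M3=32/39, M4=-24/13, M5=0
seg 0: a=3, c=M0/2=0, d=(M1−M0)/(6·1)=-18/13, b=Δ0−h0·(2M0+M1)/6=31/13
seg 1: a=4, c=M1/2=-54/13, d=(M2−M1)/(6·1)=25/13, b=Δ1−h1·(2M1+M2)/6=-23/13
seg 2: a=0, c=M2/2=21/13, d=(M3−M2)/(6·3)=-47/351, b=Δ2−h2·(2M2+M3)/6=-56/13
seg 3: a=-2, c=M3/2=16/39, d=(M4−M3)/(6·3)=-4/27, b=Δ3−h3·(2M3+M4)/6=23/13
seg 4: a=3, c=M4/2=-12/13, d=(M5−M4)/(6·2)=2/13, b=Δ4−h4·(2M4+M5)/6=3/13
t_q=17/4 → seg 2, τ=9/4; S=0+-56/13·τ+21/13·τ²+-47/351·τ³=-2529/832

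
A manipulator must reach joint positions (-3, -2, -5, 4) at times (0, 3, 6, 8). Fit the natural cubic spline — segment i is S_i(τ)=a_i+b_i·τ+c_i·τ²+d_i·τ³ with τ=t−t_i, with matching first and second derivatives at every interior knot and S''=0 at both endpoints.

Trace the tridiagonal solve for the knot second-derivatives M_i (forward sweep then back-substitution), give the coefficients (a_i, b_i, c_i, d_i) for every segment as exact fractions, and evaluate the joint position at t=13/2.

Δ: Δ0=1/3, Δ1=-1, Δ2=9/2
row 1: diag=12, rhs=-8; c'=1/4, d'=-2/3
row 2: denom=10−3·1/4=37/4; d'=(33−3·-2/3)/(37/4)=140/37
back: M2=140/37
back: M1=-2/3−1/4·140/37=-179/111
M: M0=0, M1=-179/111, M2=140/37, M3=0
seg 0: a=-3, c=M0/2=0, d=(M1−M0)/(6·3)=-179/1998, b=Δ0−h0·(2M0+M1)/6=253/222
seg 1: a=-2, c=M1/2=-179/222, d=(M2−M1)/(6·3)=599/1998, b=Δ1−h1·(2M1+M2)/6=-142/111
seg 2: a=-5, c=M2/2=70/37, d=(M3−M2)/(6·2)=-35/111, b=Δ2−h2·(2M2+M3)/6=439/222
t_q=13/2 → seg 2, τ=1/2; S=-5+439/222·τ+70/37·τ²+-35/111·τ³=-1059/296

  seg 0: a=-3 b=253/222 c=0 d=-179/1998
  seg 1: a=-2 b=-142/111 c=-179/222 d=599/1998
  seg 2: a=-5 b=439/222 c=70/37 d=-35/111
S(13/2) = -1059/296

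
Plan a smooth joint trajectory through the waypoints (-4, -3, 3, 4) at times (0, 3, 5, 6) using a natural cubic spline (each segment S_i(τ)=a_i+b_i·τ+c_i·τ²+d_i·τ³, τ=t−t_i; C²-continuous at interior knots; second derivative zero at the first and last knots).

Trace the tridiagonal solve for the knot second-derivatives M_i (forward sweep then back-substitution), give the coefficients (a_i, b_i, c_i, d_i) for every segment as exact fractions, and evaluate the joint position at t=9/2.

Δ: Δ0=1/3, Δ1=3, Δ2=1
row 1: diag=10, rhs=16; c'=1/5, d'=8/5
row 2: denom=6−2·1/5=28/5; d'=(-12−2·8/5)/(28/5)=-19/7
back: M2=-19/7
back: M1=8/5−1/5·-19/7=15/7
M: M0=0, M1=15/7, M2=-19/7, M3=0
seg 0: a=-4, c=M0/2=0, d=(M1−M0)/(6·3)=5/42, b=Δ0−h0·(2M0+M1)/6=-31/42
seg 1: a=-3, c=M1/2=15/14, d=(M2−M1)/(6·2)=-17/42, b=Δ1−h1·(2M1+M2)/6=52/21
seg 2: a=3, c=M2/2=-19/14, d=(M3−M2)/(6·1)=19/42, b=Δ2−h2·(2M2+M3)/6=40/21
t_q=9/2 → seg 1, τ=3/2; S=-3+52/21·τ+15/14·τ²+-17/42·τ³=197/112

  seg 0: a=-4 b=-31/42 c=0 d=5/42
  seg 1: a=-3 b=52/21 c=15/14 d=-17/42
  seg 2: a=3 b=40/21 c=-19/14 d=19/42
S(9/2) = 197/112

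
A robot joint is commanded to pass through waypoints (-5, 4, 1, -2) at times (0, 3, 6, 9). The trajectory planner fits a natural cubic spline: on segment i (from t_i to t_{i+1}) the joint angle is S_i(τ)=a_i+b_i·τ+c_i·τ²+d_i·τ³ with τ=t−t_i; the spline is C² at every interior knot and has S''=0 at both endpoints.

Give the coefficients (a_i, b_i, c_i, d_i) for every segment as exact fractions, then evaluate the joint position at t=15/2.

Δ: Δ0=3, Δ1=-1, Δ2=-1
row 1: diag=12, rhs=-24; c'=1/4, d'=-2
row 2: denom=12−3·1/4=45/4; d'=(0−3·-2)/(45/4)=8/15
back: M2=8/15
back: M1=-2−1/4·8/15=-32/15
M: M0=0, M1=-32/15, M2=8/15, M3=0
seg 0: a=-5, c=M0/2=0, d=(M1−M0)/(6·3)=-16/135, b=Δ0−h0·(2M0+M1)/6=61/15
seg 1: a=4, c=M1/2=-16/15, d=(M2−M1)/(6·3)=4/27, b=Δ1−h1·(2M1+M2)/6=13/15
seg 2: a=1, c=M2/2=4/15, d=(M3−M2)/(6·3)=-4/135, b=Δ2−h2·(2M2+M3)/6=-23/15
t_q=15/2 → seg 2, τ=3/2; S=1+-23/15·τ+4/15·τ²+-4/135·τ³=-4/5

  seg 0: a=-5 b=61/15 c=0 d=-16/135
  seg 1: a=4 b=13/15 c=-16/15 d=4/27
  seg 2: a=1 b=-23/15 c=4/15 d=-4/135
S(15/2) = -4/5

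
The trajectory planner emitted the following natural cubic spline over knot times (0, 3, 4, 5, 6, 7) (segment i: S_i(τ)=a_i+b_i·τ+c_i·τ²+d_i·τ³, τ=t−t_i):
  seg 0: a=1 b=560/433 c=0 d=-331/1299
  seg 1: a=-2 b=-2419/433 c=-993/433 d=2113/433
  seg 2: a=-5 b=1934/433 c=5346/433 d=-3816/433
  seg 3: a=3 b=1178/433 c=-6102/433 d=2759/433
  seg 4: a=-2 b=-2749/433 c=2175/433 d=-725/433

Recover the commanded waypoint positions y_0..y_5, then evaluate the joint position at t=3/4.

y_0 = S_0(0) = a_0 = 1
y_1 = S_1(0) = a_1 = -2
y_2 = S_2(0) = a_2 = -5
y_3 = S_3(0) = a_3 = 3
y_4 = S_4(0) = a_4 = -2
y_5 = S_4(1) = -5
t_q=3/4 is in segment 0 (τ=3/4); S_0(τ)=51613/27712

y_0=1 y_1=-2 y_2=-5 y_3=3 y_4=-2 y_5=-5
S(3/4) = 51613/27712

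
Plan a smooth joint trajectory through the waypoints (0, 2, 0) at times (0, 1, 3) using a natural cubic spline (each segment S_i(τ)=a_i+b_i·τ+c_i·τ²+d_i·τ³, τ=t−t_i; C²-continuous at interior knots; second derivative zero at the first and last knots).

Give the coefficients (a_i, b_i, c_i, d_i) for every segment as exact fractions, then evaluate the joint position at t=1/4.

  seg 0: a=0 b=5/2 c=0 d=-1/2
  seg 1: a=2 b=1 c=-3/2 d=1/4
S(1/4) = 79/128

Δ: Δ0=2, Δ1=-1
row 1: diag=6, rhs=-18; c'=1/3, d'=-3
back: M1=-3
M: M0=0, M1=-3, M2=0
seg 0: a=0, c=M0/2=0, d=(M1−M0)/(6·1)=-1/2, b=Δ0−h0·(2M0+M1)/6=5/2
seg 1: a=2, c=M1/2=-3/2, d=(M2−M1)/(6·2)=1/4, b=Δ1−h1·(2M1+M2)/6=1
t_q=1/4 → seg 0, τ=1/4; S=0+5/2·τ+0·τ²+-1/2·τ³=79/128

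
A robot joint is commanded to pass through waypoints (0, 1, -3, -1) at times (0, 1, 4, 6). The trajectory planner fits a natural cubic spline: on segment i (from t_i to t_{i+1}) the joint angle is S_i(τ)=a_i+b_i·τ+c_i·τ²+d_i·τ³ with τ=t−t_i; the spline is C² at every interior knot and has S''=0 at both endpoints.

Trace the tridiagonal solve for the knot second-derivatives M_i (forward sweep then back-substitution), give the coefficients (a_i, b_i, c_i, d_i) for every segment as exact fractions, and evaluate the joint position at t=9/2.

  seg 0: a=0 b=304/213 c=0 d=-91/213
  seg 1: a=1 b=31/213 c=-91/71 d=56/213
  seg 2: a=-3 b=-95/213 c=77/71 d=-77/426
S(9/2) = -3379/1136

Δ: Δ0=1, Δ1=-4/3, Δ2=1
row 1: diag=8, rhs=-14; c'=3/8, d'=-7/4
row 2: denom=10−3·3/8=71/8; d'=(14−3·-7/4)/(71/8)=154/71
back: M2=154/71
back: M1=-7/4−3/8·154/71=-182/71
M: M0=0, M1=-182/71, M2=154/71, M3=0
seg 0: a=0, c=M0/2=0, d=(M1−M0)/(6·1)=-91/213, b=Δ0−h0·(2M0+M1)/6=304/213
seg 1: a=1, c=M1/2=-91/71, d=(M2−M1)/(6·3)=56/213, b=Δ1−h1·(2M1+M2)/6=31/213
seg 2: a=-3, c=M2/2=77/71, d=(M3−M2)/(6·2)=-77/426, b=Δ2−h2·(2M2+M3)/6=-95/213
t_q=9/2 → seg 2, τ=1/2; S=-3+-95/213·τ+77/71·τ²+-77/426·τ³=-3379/1136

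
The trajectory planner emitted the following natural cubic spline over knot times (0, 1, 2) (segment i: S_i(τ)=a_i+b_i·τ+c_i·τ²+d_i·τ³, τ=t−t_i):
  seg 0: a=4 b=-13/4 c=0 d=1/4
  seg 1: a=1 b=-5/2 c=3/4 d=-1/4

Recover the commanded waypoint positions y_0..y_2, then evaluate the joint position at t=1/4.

y_0=4 y_1=1 y_2=-1
S(1/4) = 817/256

y_0 = S_0(0) = a_0 = 4
y_1 = S_1(0) = a_1 = 1
y_2 = S_1(1) = -1
t_q=1/4 is in segment 0 (τ=1/4); S_0(τ)=817/256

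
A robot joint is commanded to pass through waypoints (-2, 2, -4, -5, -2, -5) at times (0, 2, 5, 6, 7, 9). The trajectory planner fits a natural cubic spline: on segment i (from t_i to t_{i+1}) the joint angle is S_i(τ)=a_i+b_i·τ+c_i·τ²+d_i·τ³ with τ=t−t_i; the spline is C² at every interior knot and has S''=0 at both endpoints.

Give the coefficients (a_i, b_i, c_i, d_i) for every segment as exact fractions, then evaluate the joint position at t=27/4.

Δ: Δ0=2, Δ1=-2, Δ2=-1, Δ3=3, Δ4=-3/2
row 1: diag=10, rhs=-24; c'=3/10, d'=-12/5
row 2: denom=8−3·3/10=71/10; d'=(6−3·-12/5)/(71/10)=132/71
row 3: denom=4−1·10/71=274/71; d'=(24−1·132/71)/(274/71)=786/137
row 4: denom=6−1·71/274=1573/274; d'=(-27−1·786/137)/(1573/274)=-690/121
back: M4=-690/121
back: M3=786/137−71/274·-690/121=873/121
back: M2=132/71−10/71·873/121=102/121
back: M1=-12/5−3/10·102/121=-321/121
M: M0=0, M1=-321/121, M2=102/121, M3=873/121, M4=-690/121, M5=0
seg 0: a=-2, c=M0/2=0, d=(M1−M0)/(6·2)=-107/484, b=Δ0−h0·(2M0+M1)/6=349/121
seg 1: a=2, c=M1/2=-321/242, d=(M2−M1)/(6·3)=47/242, b=Δ1−h1·(2M1+M2)/6=28/121
seg 2: a=-4, c=M2/2=51/121, d=(M3−M2)/(6·1)=257/242, b=Δ2−h2·(2M2+M3)/6=-601/242
seg 3: a=-5, c=M3/2=873/242, d=(M4−M3)/(6·1)=-521/242, b=Δ3−h3·(2M3+M4)/6=17/11
seg 4: a=-2, c=M4/2=-345/121, d=(M5−M4)/(6·2)=115/242, b=Δ4−h4·(2M4+M5)/6=557/242
t_q=27/4 → seg 3, τ=3/4; S=-5+17/11·τ+873/242·τ²+-521/242·τ³=-42127/15488

  seg 0: a=-2 b=349/121 c=0 d=-107/484
  seg 1: a=2 b=28/121 c=-321/242 d=47/242
  seg 2: a=-4 b=-601/242 c=51/121 d=257/242
  seg 3: a=-5 b=17/11 c=873/242 d=-521/242
  seg 4: a=-2 b=557/242 c=-345/121 d=115/242
S(27/4) = -42127/15488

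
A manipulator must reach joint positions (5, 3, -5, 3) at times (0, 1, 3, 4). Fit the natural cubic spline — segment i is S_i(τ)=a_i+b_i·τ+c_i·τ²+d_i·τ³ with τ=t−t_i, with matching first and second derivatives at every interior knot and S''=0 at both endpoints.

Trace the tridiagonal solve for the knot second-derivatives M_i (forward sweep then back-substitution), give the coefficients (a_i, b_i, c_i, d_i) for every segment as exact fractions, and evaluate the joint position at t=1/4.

Δ: Δ0=-2, Δ1=-4, Δ2=8
row 1: diag=6, rhs=-12; c'=1/3, d'=-2
row 2: denom=6−2·1/3=16/3; d'=(72−2·-2)/(16/3)=57/4
back: M2=57/4
back: M1=-2−1/3·57/4=-27/4
M: M0=0, M1=-27/4, M2=57/4, M3=0
seg 0: a=5, c=M0/2=0, d=(M1−M0)/(6·1)=-9/8, b=Δ0−h0·(2M0+M1)/6=-7/8
seg 1: a=3, c=M1/2=-27/8, d=(M2−M1)/(6·2)=7/4, b=Δ1−h1·(2M1+M2)/6=-17/4
seg 2: a=-5, c=M2/2=57/8, d=(M3−M2)/(6·1)=-19/8, b=Δ2−h2·(2M2+M3)/6=13/4
t_q=1/4 → seg 0, τ=1/4; S=5+-7/8·τ+0·τ²+-9/8·τ³=2439/512

  seg 0: a=5 b=-7/8 c=0 d=-9/8
  seg 1: a=3 b=-17/4 c=-27/8 d=7/4
  seg 2: a=-5 b=13/4 c=57/8 d=-19/8
S(1/4) = 2439/512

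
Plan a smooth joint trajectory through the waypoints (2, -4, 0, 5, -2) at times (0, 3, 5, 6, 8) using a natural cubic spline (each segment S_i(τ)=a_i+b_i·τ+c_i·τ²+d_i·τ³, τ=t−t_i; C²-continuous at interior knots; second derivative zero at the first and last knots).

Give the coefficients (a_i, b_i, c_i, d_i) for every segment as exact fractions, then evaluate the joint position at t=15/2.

Δ: Δ0=-2, Δ1=2, Δ2=5, Δ3=-7/2
row 1: diag=10, rhs=24; c'=1/5, d'=12/5
row 2: denom=6−2·1/5=28/5; d'=(18−2·12/5)/(28/5)=33/14
row 3: denom=6−1·5/28=163/28; d'=(-51−1·33/14)/(163/28)=-1494/163
back: M3=-1494/163
back: M2=33/14−5/28·-1494/163=651/163
back: M1=12/5−1/5·651/163=261/163
M: M0=0, M1=261/163, M2=651/163, M3=-1494/163, M4=0
seg 0: a=2, c=M0/2=0, d=(M1−M0)/(6·3)=29/326, b=Δ0−h0·(2M0+M1)/6=-913/326
seg 1: a=-4, c=M1/2=261/326, d=(M2−M1)/(6·2)=65/326, b=Δ1−h1·(2M1+M2)/6=-65/163
seg 2: a=0, c=M2/2=651/326, d=(M3−M2)/(6·1)=-715/326, b=Δ2−h2·(2M2+M3)/6=847/163
seg 3: a=5, c=M3/2=-747/163, d=(M4−M3)/(6·2)=249/326, b=Δ3−h3·(2M3+M4)/6=851/326
t_q=15/2 → seg 3, τ=3/2; S=5+851/326·τ+-747/163·τ²+249/326·τ³=3083/2608

  seg 0: a=2 b=-913/326 c=0 d=29/326
  seg 1: a=-4 b=-65/163 c=261/326 d=65/326
  seg 2: a=0 b=847/163 c=651/326 d=-715/326
  seg 3: a=5 b=851/326 c=-747/163 d=249/326
S(15/2) = 3083/2608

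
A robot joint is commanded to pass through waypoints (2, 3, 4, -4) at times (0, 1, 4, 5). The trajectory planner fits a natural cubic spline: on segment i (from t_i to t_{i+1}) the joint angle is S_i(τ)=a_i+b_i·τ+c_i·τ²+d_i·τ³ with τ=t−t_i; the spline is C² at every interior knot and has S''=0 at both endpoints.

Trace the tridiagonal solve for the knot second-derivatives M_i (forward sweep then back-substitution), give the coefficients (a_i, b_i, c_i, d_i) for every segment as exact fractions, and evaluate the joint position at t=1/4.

Δ: Δ0=1, Δ1=1/3, Δ2=-8
row 1: diag=8, rhs=-4; c'=3/8, d'=-1/2
row 2: denom=8−3·3/8=55/8; d'=(-50−3·-1/2)/(55/8)=-388/55
back: M2=-388/55
back: M1=-1/2−3/8·-388/55=118/55
M: M0=0, M1=118/55, M2=-388/55, M3=0
seg 0: a=2, c=M0/2=0, d=(M1−M0)/(6·1)=59/165, b=Δ0−h0·(2M0+M1)/6=106/165
seg 1: a=3, c=M1/2=59/55, d=(M2−M1)/(6·3)=-23/45, b=Δ1−h1·(2M1+M2)/6=283/165
seg 2: a=4, c=M2/2=-194/55, d=(M3−M2)/(6·1)=194/165, b=Δ2−h2·(2M2+M3)/6=-932/165
t_q=1/4 → seg 0, τ=1/4; S=2+106/165·τ+0·τ²+59/165·τ³=1525/704

  seg 0: a=2 b=106/165 c=0 d=59/165
  seg 1: a=3 b=283/165 c=59/55 d=-23/45
  seg 2: a=4 b=-932/165 c=-194/55 d=194/165
S(1/4) = 1525/704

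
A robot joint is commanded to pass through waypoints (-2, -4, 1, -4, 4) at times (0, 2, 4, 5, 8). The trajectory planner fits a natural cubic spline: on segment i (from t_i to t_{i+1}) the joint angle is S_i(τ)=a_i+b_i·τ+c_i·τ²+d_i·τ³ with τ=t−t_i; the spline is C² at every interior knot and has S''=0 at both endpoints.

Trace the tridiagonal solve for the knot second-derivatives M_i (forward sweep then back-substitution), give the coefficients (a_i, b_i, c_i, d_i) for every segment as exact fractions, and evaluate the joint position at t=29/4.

  seg 0: a=-2 b=-2831/1032 c=0 d=1799/4128
  seg 1: a=-4 b=1283/516 c=1799/688 d=-5383/4128
  seg 2: a=1 b=-2789/1032 c=-224/43 d=3005/1032
  seg 3: a=-4 b=-2263/516 c=1213/344 d=-1213/3096
S(29/4) = -10553/22016

Δ: Δ0=-1, Δ1=5/2, Δ2=-5, Δ3=8/3
row 1: diag=8, rhs=21; c'=1/4, d'=21/8
row 2: denom=6−2·1/4=11/2; d'=(-45−2·21/8)/(11/2)=-201/22
row 3: denom=8−1·2/11=86/11; d'=(46−1·-201/22)/(86/11)=1213/172
back: M3=1213/172
back: M2=-201/22−2/11·1213/172=-448/43
back: M1=21/8−1/4·-448/43=1799/344
M: M0=0, M1=1799/344, M2=-448/43, M3=1213/172, M4=0
seg 0: a=-2, c=M0/2=0, d=(M1−M0)/(6·2)=1799/4128, b=Δ0−h0·(2M0+M1)/6=-2831/1032
seg 1: a=-4, c=M1/2=1799/688, d=(M2−M1)/(6·2)=-5383/4128, b=Δ1−h1·(2M1+M2)/6=1283/516
seg 2: a=1, c=M2/2=-224/43, d=(M3−M2)/(6·1)=3005/1032, b=Δ2−h2·(2M2+M3)/6=-2789/1032
seg 3: a=-4, c=M3/2=1213/344, d=(M4−M3)/(6·3)=-1213/3096, b=Δ3−h3·(2M3+M4)/6=-2263/516
t_q=29/4 → seg 3, τ=9/4; S=-4+-2263/516·τ+1213/344·τ²+-1213/3096·τ³=-10553/22016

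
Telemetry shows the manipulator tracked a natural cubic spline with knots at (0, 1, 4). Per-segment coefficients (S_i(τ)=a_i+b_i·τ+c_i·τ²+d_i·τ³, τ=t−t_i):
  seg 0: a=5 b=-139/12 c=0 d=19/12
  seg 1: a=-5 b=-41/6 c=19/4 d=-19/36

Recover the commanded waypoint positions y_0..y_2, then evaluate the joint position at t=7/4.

y_0=5 y_1=-5 y_2=3
S(7/4) = -1965/256

y_0 = S_0(0) = a_0 = 5
y_1 = S_1(0) = a_1 = -5
y_2 = S_1(3) = 3
t_q=7/4 is in segment 1 (τ=3/4); S_1(τ)=-1965/256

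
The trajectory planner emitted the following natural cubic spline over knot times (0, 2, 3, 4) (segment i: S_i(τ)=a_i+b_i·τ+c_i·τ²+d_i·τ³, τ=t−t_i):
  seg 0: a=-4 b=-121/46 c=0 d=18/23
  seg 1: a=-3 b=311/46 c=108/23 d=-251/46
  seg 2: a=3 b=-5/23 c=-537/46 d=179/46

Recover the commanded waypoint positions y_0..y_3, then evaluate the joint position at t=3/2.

y_0 = S_0(0) = a_0 = -4
y_1 = S_1(0) = a_1 = -3
y_2 = S_2(0) = a_2 = 3
y_3 = S_2(1) = -5
t_q=3/2 is in segment 0 (τ=3/2); S_0(τ)=-122/23

y_0=-4 y_1=-3 y_2=3 y_3=-5
S(3/2) = -122/23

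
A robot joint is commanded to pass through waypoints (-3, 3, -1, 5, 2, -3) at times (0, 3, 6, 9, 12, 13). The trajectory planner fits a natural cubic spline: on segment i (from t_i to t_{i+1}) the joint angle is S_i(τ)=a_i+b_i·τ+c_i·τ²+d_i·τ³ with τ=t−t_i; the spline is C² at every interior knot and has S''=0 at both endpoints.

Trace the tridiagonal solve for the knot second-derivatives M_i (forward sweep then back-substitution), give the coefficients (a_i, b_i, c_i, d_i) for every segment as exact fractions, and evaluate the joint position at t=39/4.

Δ: Δ0=2, Δ1=-4/3, Δ2=2, Δ3=-1, Δ4=-5
row 1: diag=12, rhs=-20; c'=1/4, d'=-5/3
row 2: denom=12−3·1/4=45/4; d'=(20−3·-5/3)/(45/4)=20/9
row 3: denom=12−3·4/15=56/5; d'=(-18−3·20/9)/(56/5)=-185/84
row 4: denom=8−3·15/56=403/56; d'=(-24−3·-185/84)/(403/56)=-974/403
back: M4=-974/403
back: M3=-185/84−15/56·-974/403=-1880/1209
back: M2=20/9−4/15·-1880/1209=3188/1209
back: M1=-5/3−1/4·3188/1209=-2812/1209
M: M0=0, M1=-2812/1209, M2=3188/1209, M3=-1880/1209, M4=-974/403, M5=0
seg 0: a=-3, c=M0/2=0, d=(M1−M0)/(6·3)=-1406/10881, b=Δ0−h0·(2M0+M1)/6=3824/1209
seg 1: a=3, c=M1/2=-1406/1209, d=(M2−M1)/(6·3)=1000/3627, b=Δ1−h1·(2M1+M2)/6=-394/1209
seg 2: a=-1, c=M2/2=1594/1209, d=(M3−M2)/(6·3)=-2534/10881, b=Δ2−h2·(2M2+M3)/6=170/1209
seg 3: a=5, c=M3/2=-940/1209, d=(M4−M3)/(6·3)=-521/10881, b=Δ3−h3·(2M3+M4)/6=164/93
seg 4: a=2, c=M4/2=-487/403, d=(M5−M4)/(6·1)=487/1209, b=Δ4−h4·(2M4+M5)/6=-5071/1209
t_q=39/4 → seg 3, τ=3/4; S=5+164/93·τ+-940/1209·τ²+-521/10881·τ³=151271/25792

  seg 0: a=-3 b=3824/1209 c=0 d=-1406/10881
  seg 1: a=3 b=-394/1209 c=-1406/1209 d=1000/3627
  seg 2: a=-1 b=170/1209 c=1594/1209 d=-2534/10881
  seg 3: a=5 b=164/93 c=-940/1209 d=-521/10881
  seg 4: a=2 b=-5071/1209 c=-487/403 d=487/1209
S(39/4) = 151271/25792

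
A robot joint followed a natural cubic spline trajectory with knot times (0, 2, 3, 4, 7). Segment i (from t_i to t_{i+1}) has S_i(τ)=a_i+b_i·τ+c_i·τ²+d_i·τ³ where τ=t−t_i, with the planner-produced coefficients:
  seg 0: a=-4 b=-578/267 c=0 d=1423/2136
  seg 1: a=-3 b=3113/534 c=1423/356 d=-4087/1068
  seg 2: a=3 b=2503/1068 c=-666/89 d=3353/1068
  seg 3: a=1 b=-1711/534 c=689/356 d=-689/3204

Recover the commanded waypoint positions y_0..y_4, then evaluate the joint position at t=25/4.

y_0=-4 y_1=-3 y_2=3 y_3=1 y_4=3
S(25/4) = 25955/22784

y_0 = S_0(0) = a_0 = -4
y_1 = S_1(0) = a_1 = -3
y_2 = S_2(0) = a_2 = 3
y_3 = S_3(0) = a_3 = 1
y_4 = S_3(3) = 3
t_q=25/4 is in segment 3 (τ=9/4); S_3(τ)=25955/22784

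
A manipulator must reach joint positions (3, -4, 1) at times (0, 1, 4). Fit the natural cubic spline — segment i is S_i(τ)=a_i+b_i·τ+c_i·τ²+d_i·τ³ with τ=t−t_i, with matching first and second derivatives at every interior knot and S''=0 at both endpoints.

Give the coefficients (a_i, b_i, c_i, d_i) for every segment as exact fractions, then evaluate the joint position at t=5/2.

Δ: Δ0=-7, Δ1=5/3
row 1: diag=8, rhs=52; c'=3/8, d'=13/2
back: M1=13/2
M: M0=0, M1=13/2, M2=0
seg 0: a=3, c=M0/2=0, d=(M1−M0)/(6·1)=13/12, b=Δ0−h0·(2M0+M1)/6=-97/12
seg 1: a=-4, c=M1/2=13/4, d=(M2−M1)/(6·3)=-13/36, b=Δ1−h1·(2M1+M2)/6=-29/6
t_q=5/2 → seg 1, τ=3/2; S=-4+-29/6·τ+13/4·τ²+-13/36·τ³=-165/32

  seg 0: a=3 b=-97/12 c=0 d=13/12
  seg 1: a=-4 b=-29/6 c=13/4 d=-13/36
S(5/2) = -165/32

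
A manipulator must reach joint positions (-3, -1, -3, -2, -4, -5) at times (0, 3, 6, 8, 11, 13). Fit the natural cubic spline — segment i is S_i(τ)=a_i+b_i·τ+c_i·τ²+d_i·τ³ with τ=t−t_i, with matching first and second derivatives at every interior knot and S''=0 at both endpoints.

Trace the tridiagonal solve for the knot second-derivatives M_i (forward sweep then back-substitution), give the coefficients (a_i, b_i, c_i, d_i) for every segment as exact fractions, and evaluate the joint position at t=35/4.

Δ: Δ0=2/3, Δ1=-2/3, Δ2=1/2, Δ3=-2/3, Δ4=-1/2
row 1: diag=12, rhs=-8; c'=1/4, d'=-2/3
row 2: denom=10−3·1/4=37/4; d'=(7−3·-2/3)/(37/4)=36/37
row 3: denom=10−2·8/37=354/37; d'=(-7−2·36/37)/(354/37)=-331/354
row 4: denom=10−3·37/118=1069/118; d'=(1−3·-331/354)/(1069/118)=449/1069
back: M4=449/1069
back: M3=-331/354−37/118·449/1069=-3421/3207
back: M2=36/37−8/37·-3421/3207=3860/3207
back: M1=-2/3−1/4·3860/3207=-3103/3207
M: M0=0, M1=-3103/3207, M2=3860/3207, M3=-3421/3207, M4=449/1069, M5=0
seg 0: a=-3, c=M0/2=0, d=(M1−M0)/(6·3)=-3103/57726, b=Δ0−h0·(2M0+M1)/6=7379/6414
seg 1: a=-1, c=M1/2=-3103/6414, d=(M2−M1)/(6·3)=2321/19242, b=Δ1−h1·(2M1+M2)/6=-965/3207
seg 2: a=-3, c=M2/2=1930/3207, d=(M3−M2)/(6·2)=-809/4276, b=Δ2−h2·(2M2+M3)/6=341/6414
seg 3: a=-2, c=M3/2=-3421/6414, d=(M4−M3)/(6·3)=2384/28863, b=Δ3−h3·(2M3+M4)/6=1219/6414
seg 4: a=-4, c=M4/2=449/2138, d=(M5−M4)/(6·2)=-449/12828, b=Δ4−h4·(2M4+M5)/6=-5003/6414
t_q=35/4 → seg 3, τ=3/4; S=-2+1219/6414·τ+-3421/6414·τ²+2384/28863·τ³=-72611/34208

  seg 0: a=-3 b=7379/6414 c=0 d=-3103/57726
  seg 1: a=-1 b=-965/3207 c=-3103/6414 d=2321/19242
  seg 2: a=-3 b=341/6414 c=1930/3207 d=-809/4276
  seg 3: a=-2 b=1219/6414 c=-3421/6414 d=2384/28863
  seg 4: a=-4 b=-5003/6414 c=449/2138 d=-449/12828
S(35/4) = -72611/34208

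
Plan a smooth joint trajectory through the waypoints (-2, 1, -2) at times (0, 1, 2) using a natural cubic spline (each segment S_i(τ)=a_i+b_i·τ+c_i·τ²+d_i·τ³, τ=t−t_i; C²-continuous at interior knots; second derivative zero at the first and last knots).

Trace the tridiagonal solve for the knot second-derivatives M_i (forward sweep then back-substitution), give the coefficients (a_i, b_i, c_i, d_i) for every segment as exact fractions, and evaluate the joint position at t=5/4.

Δ: Δ0=3, Δ1=-3
row 1: diag=4, rhs=-36; c'=1/4, d'=-9
back: M1=-9
M: M0=0, M1=-9, M2=0
seg 0: a=-2, c=M0/2=0, d=(M1−M0)/(6·1)=-3/2, b=Δ0−h0·(2M0+M1)/6=9/2
seg 1: a=1, c=M1/2=-9/2, d=(M2−M1)/(6·1)=3/2, b=Δ1−h1·(2M1+M2)/6=0
t_q=5/4 → seg 1, τ=1/4; S=1+0·τ+-9/2·τ²+3/2·τ³=95/128

  seg 0: a=-2 b=9/2 c=0 d=-3/2
  seg 1: a=1 b=0 c=-9/2 d=3/2
S(5/4) = 95/128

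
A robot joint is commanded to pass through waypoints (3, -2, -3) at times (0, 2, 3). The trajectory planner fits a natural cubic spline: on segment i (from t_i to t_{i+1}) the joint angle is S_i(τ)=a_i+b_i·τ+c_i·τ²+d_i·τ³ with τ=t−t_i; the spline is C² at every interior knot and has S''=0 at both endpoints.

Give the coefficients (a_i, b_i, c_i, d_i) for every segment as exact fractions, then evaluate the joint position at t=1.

  seg 0: a=3 b=-3 c=0 d=1/8
  seg 1: a=-2 b=-3/2 c=3/4 d=-1/4
S(1) = 1/8

Δ: Δ0=-5/2, Δ1=-1
row 1: diag=6, rhs=9; c'=1/6, d'=3/2
back: M1=3/2
M: M0=0, M1=3/2, M2=0
seg 0: a=3, c=M0/2=0, d=(M1−M0)/(6·2)=1/8, b=Δ0−h0·(2M0+M1)/6=-3
seg 1: a=-2, c=M1/2=3/4, d=(M2−M1)/(6·1)=-1/4, b=Δ1−h1·(2M1+M2)/6=-3/2
t_q=1 → seg 0, τ=1; S=3+-3·τ+0·τ²+1/8·τ³=1/8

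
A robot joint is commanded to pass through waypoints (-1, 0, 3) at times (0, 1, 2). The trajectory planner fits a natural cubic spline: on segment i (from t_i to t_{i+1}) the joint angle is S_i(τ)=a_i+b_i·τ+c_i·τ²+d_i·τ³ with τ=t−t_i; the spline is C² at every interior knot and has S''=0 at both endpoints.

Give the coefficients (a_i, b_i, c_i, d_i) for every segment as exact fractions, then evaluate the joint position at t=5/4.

Δ: Δ0=1, Δ1=3
row 1: diag=4, rhs=12; c'=1/4, d'=3
back: M1=3
M: M0=0, M1=3, M2=0
seg 0: a=-1, c=M0/2=0, d=(M1−M0)/(6·1)=1/2, b=Δ0−h0·(2M0+M1)/6=1/2
seg 1: a=0, c=M1/2=3/2, d=(M2−M1)/(6·1)=-1/2, b=Δ1−h1·(2M1+M2)/6=2
t_q=5/4 → seg 1, τ=1/4; S=0+2·τ+3/2·τ²+-1/2·τ³=75/128

  seg 0: a=-1 b=1/2 c=0 d=1/2
  seg 1: a=0 b=2 c=3/2 d=-1/2
S(5/4) = 75/128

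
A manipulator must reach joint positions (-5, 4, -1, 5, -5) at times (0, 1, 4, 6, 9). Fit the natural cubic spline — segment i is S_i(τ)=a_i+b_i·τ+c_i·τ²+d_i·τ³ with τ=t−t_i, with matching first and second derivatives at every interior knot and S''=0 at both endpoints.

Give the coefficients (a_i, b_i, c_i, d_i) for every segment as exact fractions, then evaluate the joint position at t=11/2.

Δ: Δ0=9, Δ1=-5/3, Δ2=3, Δ3=-10/3
row 1: diag=8, rhs=-64; c'=3/8, d'=-8
row 2: denom=10−3·3/8=71/8; d'=(28−3·-8)/(71/8)=416/71
row 3: denom=10−2·16/71=678/71; d'=(-38−2·416/71)/(678/71)=-1765/339
back: M3=-1765/339
back: M2=416/71−16/71·-1765/339=2384/339
back: M1=-8−3/8·2384/339=-1202/113
M: M0=0, M1=-1202/113, M2=2384/339, M3=-1765/339, M4=0
seg 0: a=-5, c=M0/2=0, d=(M1−M0)/(6·1)=-601/339, b=Δ0−h0·(2M0+M1)/6=3652/339
seg 1: a=4, c=M1/2=-601/113, d=(M2−M1)/(6·3)=2995/3051, b=Δ1−h1·(2M1+M2)/6=1849/339
seg 2: a=-1, c=M2/2=1192/339, d=(M3−M2)/(6·2)=-461/452, b=Δ2−h2·(2M2+M3)/6=16/339
seg 3: a=5, c=M3/2=-1765/678, d=(M4−M3)/(6·3)=1765/6102, b=Δ3−h3·(2M3+M4)/6=635/339
t_q=11/2 → seg 2, τ=3/2; S=-1+16/339·τ+1192/339·τ²+-461/452·τ³=12801/3616

  seg 0: a=-5 b=3652/339 c=0 d=-601/339
  seg 1: a=4 b=1849/339 c=-601/113 d=2995/3051
  seg 2: a=-1 b=16/339 c=1192/339 d=-461/452
  seg 3: a=5 b=635/339 c=-1765/678 d=1765/6102
S(11/2) = 12801/3616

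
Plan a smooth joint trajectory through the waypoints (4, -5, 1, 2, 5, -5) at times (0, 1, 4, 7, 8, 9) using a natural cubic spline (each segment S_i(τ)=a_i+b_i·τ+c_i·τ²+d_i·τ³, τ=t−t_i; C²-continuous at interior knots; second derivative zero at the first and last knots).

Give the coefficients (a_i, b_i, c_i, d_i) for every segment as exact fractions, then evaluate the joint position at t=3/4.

Δ: Δ0=-9, Δ1=2, Δ2=1/3, Δ3=3, Δ4=-10
row 1: diag=8, rhs=66; c'=3/8, d'=33/4
row 2: denom=12−3·3/8=87/8; d'=(-10−3·33/4)/(87/8)=-278/87
row 3: denom=8−3·8/29=208/29; d'=(16−3·-278/87)/(208/29)=371/104
row 4: denom=4−1·29/208=803/208; d'=(-78−1·371/104)/(803/208)=-16966/803
back: M4=-16966/803
back: M3=371/104−29/208·-16966/803=5230/803
back: M2=-278/87−8/29·5230/803=-12026/2409
back: M1=33/4−3/8·-12026/2409=8128/803
M: M0=0, M1=8128/803, M2=-12026/2409, M3=5230/803, M4=-16966/803, M5=0
seg 0: a=4, c=M0/2=0, d=(M1−M0)/(6·1)=4064/2409, b=Δ0−h0·(2M0+M1)/6=-25745/2409
seg 1: a=-5, c=M1/2=4064/803, d=(M2−M1)/(6·3)=-1655/1971, b=Δ1−h1·(2M1+M2)/6=-13553/2409
seg 2: a=1, c=M2/2=-6013/2409, d=(M3−M2)/(6·3)=13858/21681, b=Δ2−h2·(2M2+M3)/6=4984/2409
seg 3: a=2, c=M3/2=2615/803, d=(M4−M3)/(6·1)=-11098/2409, b=Δ3−h3·(2M3+M4)/6=10480/2409
seg 4: a=5, c=M4/2=-8483/803, d=(M5−M4)/(6·1)=8483/2409, b=Δ4−h4·(2M4+M5)/6=-7124/2409
t_q=3/4 → seg 0, τ=3/4; S=4+-25745/2409·τ+0·τ²+4064/2409·τ³=-10611/3212

  seg 0: a=4 b=-25745/2409 c=0 d=4064/2409
  seg 1: a=-5 b=-13553/2409 c=4064/803 d=-1655/1971
  seg 2: a=1 b=4984/2409 c=-6013/2409 d=13858/21681
  seg 3: a=2 b=10480/2409 c=2615/803 d=-11098/2409
  seg 4: a=5 b=-7124/2409 c=-8483/803 d=8483/2409
S(3/4) = -10611/3212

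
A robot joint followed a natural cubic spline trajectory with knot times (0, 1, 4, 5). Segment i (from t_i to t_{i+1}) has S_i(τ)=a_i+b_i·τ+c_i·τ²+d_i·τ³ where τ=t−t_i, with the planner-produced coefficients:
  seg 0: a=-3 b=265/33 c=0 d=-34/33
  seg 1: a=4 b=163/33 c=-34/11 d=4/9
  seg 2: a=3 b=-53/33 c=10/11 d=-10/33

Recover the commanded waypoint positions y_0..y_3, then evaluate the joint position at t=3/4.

y_0=-3 y_1=4 y_2=3 y_3=2
S(3/4) = 911/352

y_0 = S_0(0) = a_0 = -3
y_1 = S_1(0) = a_1 = 4
y_2 = S_2(0) = a_2 = 3
y_3 = S_2(1) = 2
t_q=3/4 is in segment 0 (τ=3/4); S_0(τ)=911/352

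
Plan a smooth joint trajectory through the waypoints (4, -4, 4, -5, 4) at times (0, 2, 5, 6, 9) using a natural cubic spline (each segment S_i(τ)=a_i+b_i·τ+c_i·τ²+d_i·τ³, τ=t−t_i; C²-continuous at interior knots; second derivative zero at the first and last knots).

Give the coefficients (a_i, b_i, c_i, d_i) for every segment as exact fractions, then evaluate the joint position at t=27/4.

Δ: Δ0=-4, Δ1=8/3, Δ2=-9, Δ3=3
row 1: diag=10, rhs=40; c'=3/10, d'=4
row 2: denom=8−3·3/10=71/10; d'=(-70−3·4)/(71/10)=-820/71
row 3: denom=8−1·10/71=558/71; d'=(72−1·-820/71)/(558/71)=2966/279
back: M3=2966/279
back: M2=-820/71−10/71·2966/279=-3640/279
back: M1=4−3/10·-3640/279=736/93
M: M0=0, M1=736/93, M2=-3640/279, M3=2966/279, M4=0
seg 0: a=4, c=M0/2=0, d=(M1−M0)/(6·2)=184/279, b=Δ0−h0·(2M0+M1)/6=-1852/279
seg 1: a=-4, c=M1/2=368/93, d=(M2−M1)/(6·3)=-2924/2511, b=Δ1−h1·(2M1+M2)/6=356/279
seg 2: a=4, c=M2/2=-1820/279, d=(M3−M2)/(6·1)=367/93, b=Δ2−h2·(2M2+M3)/6=-1792/279
seg 3: a=-5, c=M3/2=1483/279, d=(M4−M3)/(6·3)=-1483/2511, b=Δ3−h3·(2M3+M4)/6=-2129/279
t_q=27/4 → seg 3, τ=3/4; S=-5+-2129/279·τ+1483/279·τ²+-1483/2511·τ³=-15837/1984

  seg 0: a=4 b=-1852/279 c=0 d=184/279
  seg 1: a=-4 b=356/279 c=368/93 d=-2924/2511
  seg 2: a=4 b=-1792/279 c=-1820/279 d=367/93
  seg 3: a=-5 b=-2129/279 c=1483/279 d=-1483/2511
S(27/4) = -15837/1984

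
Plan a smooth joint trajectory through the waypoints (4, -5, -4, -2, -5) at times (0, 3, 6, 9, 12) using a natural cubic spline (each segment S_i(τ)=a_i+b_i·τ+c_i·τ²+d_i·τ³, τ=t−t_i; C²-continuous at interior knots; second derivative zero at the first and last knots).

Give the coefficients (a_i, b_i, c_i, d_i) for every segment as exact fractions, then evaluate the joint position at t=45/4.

  seg 0: a=4 b=-215/56 c=0 d=47/504
  seg 1: a=-5 b=-37/28 c=47/56 d=-145/1512
  seg 2: a=-4 b=9/8 c=-1/42 d=-65/1512
  seg 3: a=-2 b=-5/28 c=-23/56 d=23/504
S(45/4) = -14197/3584

Δ: Δ0=-3, Δ1=1/3, Δ2=2/3, Δ3=-1
row 1: diag=12, rhs=20; c'=1/4, d'=5/3
row 2: denom=12−3·1/4=45/4; d'=(2−3·5/3)/(45/4)=-4/15
row 3: denom=12−3·4/15=56/5; d'=(-10−3·-4/15)/(56/5)=-23/28
back: M3=-23/28
back: M2=-4/15−4/15·-23/28=-1/21
back: M1=5/3−1/4·-1/21=47/28
M: M0=0, M1=47/28, M2=-1/21, M3=-23/28, M4=0
seg 0: a=4, c=M0/2=0, d=(M1−M0)/(6·3)=47/504, b=Δ0−h0·(2M0+M1)/6=-215/56
seg 1: a=-5, c=M1/2=47/56, d=(M2−M1)/(6·3)=-145/1512, b=Δ1−h1·(2M1+M2)/6=-37/28
seg 2: a=-4, c=M2/2=-1/42, d=(M3−M2)/(6·3)=-65/1512, b=Δ2−h2·(2M2+M3)/6=9/8
seg 3: a=-2, c=M3/2=-23/56, d=(M4−M3)/(6·3)=23/504, b=Δ3−h3·(2M3+M4)/6=-5/28
t_q=45/4 → seg 3, τ=9/4; S=-2+-5/28·τ+-23/56·τ²+23/504·τ³=-14197/3584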